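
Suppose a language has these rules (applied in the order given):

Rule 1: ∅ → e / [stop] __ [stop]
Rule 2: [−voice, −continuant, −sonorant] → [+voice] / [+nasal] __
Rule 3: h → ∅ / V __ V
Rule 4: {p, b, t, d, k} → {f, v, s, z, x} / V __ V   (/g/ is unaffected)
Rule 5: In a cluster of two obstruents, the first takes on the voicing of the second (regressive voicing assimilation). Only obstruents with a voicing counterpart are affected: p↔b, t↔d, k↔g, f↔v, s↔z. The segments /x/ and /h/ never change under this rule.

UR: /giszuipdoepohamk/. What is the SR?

Rule 1 (stop-cluster e-epenthesis): /p/ and /d/ form a stop–stop cluster, so [e] is inserted between them. /giszuipdoepohamk/ → giszuipedoepohamk.
Rule 2 (post-nasal voicing): /k/ is a voiceless stop immediately after the nasal /m/, so it voices to [g]. /giszuipedoepohamk/ → giszuipedoepohamg.
Rule 3 (intervocalic h-deletion): /h/ occurs between vowels /o/ and /a/, so it deletes. /giszuipedoepohamg/ → giszuipedoepoamg.
Rule 4 (intervocalic spirantization): /p/ is a stop between vowels /i/ and /e/, so it spirantizes to the fricative [f]. /d/ is a stop between vowels /e/ and /o/, so it spirantizes to the fricative [z]. /p/ is a stop between vowels /e/ and /o/, so it spirantizes to the fricative [f]. /giszuipedoepoamg/ → giszuifezoefoamg.
Rule 5 (regressive voicing assimilation): /s/ precedes the voiced obstruent /z/, so it voices to [z] by assimilation. /giszuifezoefoamg/ → gizzuifezoefoamg.

gizzuifezoefoamg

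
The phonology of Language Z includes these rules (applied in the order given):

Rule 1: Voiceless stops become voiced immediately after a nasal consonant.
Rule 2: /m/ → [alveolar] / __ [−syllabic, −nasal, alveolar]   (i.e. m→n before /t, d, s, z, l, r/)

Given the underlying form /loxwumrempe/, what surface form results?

Rule 1 (post-nasal voicing): /p/ is a voiceless stop immediately after the nasal /m/, so it voices to [b]. /loxwumrempe/ → loxwumrembe.
Rule 2 (nasal place assimilation): /m/ precedes the alveolar consonant /r/, so it assimilates in place to [n]. /loxwumrembe/ → loxwunrembe.

loxwunrembe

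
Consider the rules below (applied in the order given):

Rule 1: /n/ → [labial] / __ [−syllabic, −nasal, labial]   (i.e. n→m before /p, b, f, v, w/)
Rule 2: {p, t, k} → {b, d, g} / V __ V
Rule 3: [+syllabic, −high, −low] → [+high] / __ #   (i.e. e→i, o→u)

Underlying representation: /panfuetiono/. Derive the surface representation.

pamfuedionu

Rule 1 (nasal place assimilation): /n/ precedes the labial consonant /f/, so it assimilates in place to [m]. /panfuetiono/ → pamfuetiono.
Rule 2 (intervocalic voicing): /t/ is a voiceless stop between vowels /e/ and /i/, so it voices to [d]. /pamfuetiono/ → pamfuediono.
Rule 3 (final vowel raising): /o/ is a mid vowel in word-final position, so it raises to [u]. /pamfuediono/ → pamfuedionu.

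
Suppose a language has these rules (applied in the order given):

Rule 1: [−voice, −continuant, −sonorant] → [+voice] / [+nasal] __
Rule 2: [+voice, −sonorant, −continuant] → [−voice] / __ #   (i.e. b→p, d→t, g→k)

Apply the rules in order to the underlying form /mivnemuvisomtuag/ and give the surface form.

Rule 1 (post-nasal voicing): /t/ is a voiceless stop immediately after the nasal /m/, so it voices to [d]. /mivnemuvisomtuag/ → mivnemuvisomduag.
Rule 2 (final devoicing): /g/ is a voiced stop in word-final position, so it devoices to [k]. /mivnemuvisomduag/ → mivnemuvisomduak.

mivnemuvisomduak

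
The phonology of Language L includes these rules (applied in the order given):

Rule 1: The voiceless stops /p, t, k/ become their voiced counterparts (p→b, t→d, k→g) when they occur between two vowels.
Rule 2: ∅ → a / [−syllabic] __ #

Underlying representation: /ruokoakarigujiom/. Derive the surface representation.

ruogoagarigujioma

Rule 1 (intervocalic voicing): /k/ is a voiceless stop between vowels /o/ and /o/, so it voices to [g]. /k/ is a voiceless stop between vowels /a/ and /a/, so it voices to [g]. /ruokoakarigujiom/ → ruogoagarigujiom.
Rule 2 (final a-epenthesis): the form ends in the consonant /m/, so [a] is inserted word-finally. /ruogoagarigujiom/ → ruogoagarigujioma.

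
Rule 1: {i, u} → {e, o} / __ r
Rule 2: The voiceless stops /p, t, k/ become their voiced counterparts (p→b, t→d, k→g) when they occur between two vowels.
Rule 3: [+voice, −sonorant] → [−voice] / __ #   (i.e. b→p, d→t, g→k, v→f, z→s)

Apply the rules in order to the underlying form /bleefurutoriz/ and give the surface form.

bleeforudoris

Rule 1 (pre-rhotic lowering): /u/ is a high vowel immediately before /r/, so it lowers to [o]. /bleefurutoriz/ → bleeforutoriz.
Rule 2 (intervocalic voicing): /t/ is a voiceless stop between vowels /u/ and /o/, so it voices to [d]. /bleeforutoriz/ → bleeforudoriz.
Rule 3 (final devoicing): /z/ is a voiced obstruent in word-final position, so it devoices to [s]. /bleeforudoriz/ → bleeforudoris.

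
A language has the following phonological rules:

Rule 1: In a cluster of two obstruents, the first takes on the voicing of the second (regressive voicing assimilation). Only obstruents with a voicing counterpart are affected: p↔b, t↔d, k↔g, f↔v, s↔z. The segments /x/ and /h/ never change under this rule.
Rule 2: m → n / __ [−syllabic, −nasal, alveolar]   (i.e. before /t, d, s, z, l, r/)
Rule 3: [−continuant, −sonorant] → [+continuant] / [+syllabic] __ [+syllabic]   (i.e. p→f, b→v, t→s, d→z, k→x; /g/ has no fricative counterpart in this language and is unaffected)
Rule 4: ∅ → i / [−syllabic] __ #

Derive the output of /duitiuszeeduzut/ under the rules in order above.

duisiuzzeezuzuti

Rule 1 (regressive voicing assimilation): /s/ precedes the voiced obstruent /z/, so it voices to [z] by assimilation. /duitiuszeeduzut/ → duitiuzzeeduzut.
Rule 2 (nasal place assimilation): no segment meets the environment; /duitiuzzeeduzut/ is unchanged.
Rule 3 (intervocalic spirantization): /t/ is a stop between vowels /i/ and /i/, so it spirantizes to the fricative [s]. /d/ is a stop between vowels /e/ and /u/, so it spirantizes to the fricative [z]. /duitiuzzeeduzut/ → duisiuzzeezuzut.
Rule 4 (final i-epenthesis): the form ends in the consonant /t/, so [i] is inserted word-finally. /duisiuzzeezuzut/ → duisiuzzeezuzuti.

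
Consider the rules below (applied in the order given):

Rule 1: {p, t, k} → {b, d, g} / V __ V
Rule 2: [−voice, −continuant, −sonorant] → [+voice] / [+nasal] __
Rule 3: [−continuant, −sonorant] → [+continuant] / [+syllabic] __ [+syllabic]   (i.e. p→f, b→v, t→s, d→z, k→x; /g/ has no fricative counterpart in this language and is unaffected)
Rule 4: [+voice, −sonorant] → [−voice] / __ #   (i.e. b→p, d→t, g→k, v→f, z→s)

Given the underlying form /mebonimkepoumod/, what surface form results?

Rule 1 (intervocalic voicing): /p/ is a voiceless stop between vowels /e/ and /o/, so it voices to [b]. /mebonimkepoumod/ → mebonimkeboumod.
Rule 2 (post-nasal voicing): /k/ is a voiceless stop immediately after the nasal /m/, so it voices to [g]. /mebonimkeboumod/ → mebonimgeboumod.
Rule 3 (intervocalic spirantization): /b/ is a stop between vowels /e/ and /o/, so it spirantizes to the fricative [v]. /b/ is a stop between vowels /e/ and /o/, so it spirantizes to the fricative [v]. /mebonimgeboumod/ → mevonimgevoumod.
Rule 4 (final devoicing): /d/ is a voiced obstruent in word-final position, so it devoices to [t]. /mevonimgevoumod/ → mevonimgevoumot.

mevonimgevoumot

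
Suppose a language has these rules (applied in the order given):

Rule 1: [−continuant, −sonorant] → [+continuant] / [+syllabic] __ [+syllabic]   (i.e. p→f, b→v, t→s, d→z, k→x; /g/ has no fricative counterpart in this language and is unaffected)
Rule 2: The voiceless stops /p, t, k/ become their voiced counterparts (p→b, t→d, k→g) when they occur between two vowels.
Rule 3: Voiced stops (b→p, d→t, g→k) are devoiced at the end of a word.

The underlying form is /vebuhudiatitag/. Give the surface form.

vevuhuziasisak

Rule 1 (intervocalic spirantization): /b/ is a stop between vowels /e/ and /u/, so it spirantizes to the fricative [v]. /d/ is a stop between vowels /u/ and /i/, so it spirantizes to the fricative [z]. /t/ is a stop between vowels /a/ and /i/, so it spirantizes to the fricative [s]. /t/ is a stop between vowels /i/ and /a/, so it spirantizes to the fricative [s]. /vebuhudiatitag/ → vevuhuziasisag.
Rule 2 (intervocalic voicing): no segment meets the environment; /vevuhuziasisag/ is unchanged.
Rule 3 (final devoicing): /g/ is a voiced stop in word-final position, so it devoices to [k]. /vevuhuziasisag/ → vevuhuziasisak.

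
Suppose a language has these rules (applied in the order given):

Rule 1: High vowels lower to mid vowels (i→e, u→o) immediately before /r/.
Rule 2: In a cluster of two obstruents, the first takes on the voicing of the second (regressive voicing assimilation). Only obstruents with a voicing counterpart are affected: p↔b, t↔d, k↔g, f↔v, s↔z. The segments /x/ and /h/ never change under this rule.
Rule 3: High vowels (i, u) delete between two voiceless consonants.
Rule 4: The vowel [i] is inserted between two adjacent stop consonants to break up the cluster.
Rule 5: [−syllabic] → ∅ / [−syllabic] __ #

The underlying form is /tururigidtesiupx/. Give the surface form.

Rule 1 (pre-rhotic lowering): /u/ is a high vowel immediately before /r/, so it lowers to [o]. /u/ is a high vowel immediately before /r/, so it lowers to [o]. /tururigidtesiupx/ → tororigidtesiupx.
Rule 2 (regressive voicing assimilation): /d/ precedes the voiceless obstruent /t/, so it devoices to [t] by assimilation. /tororigidtesiupx/ → tororigittesiupx.
Rule 3 (high vowel syncope): no segment meets the environment; /tororigittesiupx/ is unchanged.
Rule 4 (stop-cluster i-epenthesis): /t/ and /t/ form a stop–stop cluster, so [i] is inserted between them. /tororigittesiupx/ → tororigititesiupx.
Rule 5 (final cluster simplification): /x/ is the second consonant of a word-final cluster /px/, so it deletes. /tororigititesiupx/ → tororigititesiup.

tororigititesiup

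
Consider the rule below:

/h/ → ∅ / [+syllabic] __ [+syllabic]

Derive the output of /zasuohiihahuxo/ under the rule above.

zasuoiiauxo

/h/ occurs between vowels /o/ and /i/, so it deletes.
/h/ occurs between vowels /i/ and /a/, so it deletes.
/h/ occurs between vowels /a/ and /u/, so it deletes.
Surface form: [zasuoiiauxo].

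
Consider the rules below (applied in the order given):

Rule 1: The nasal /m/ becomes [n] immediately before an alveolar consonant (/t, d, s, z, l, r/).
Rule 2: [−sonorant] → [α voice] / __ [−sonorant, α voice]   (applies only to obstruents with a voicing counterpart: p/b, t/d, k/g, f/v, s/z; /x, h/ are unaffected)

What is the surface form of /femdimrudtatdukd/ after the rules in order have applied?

fendinruttaddugd

Rule 1 (nasal place assimilation): /m/ precedes the alveolar consonant /d/, so it assimilates in place to [n]. /m/ precedes the alveolar consonant /r/, so it assimilates in place to [n]. /femdimrudtatdukd/ → fendinrudtatdukd.
Rule 2 (regressive voicing assimilation): /d/ precedes the voiceless obstruent /t/, so it devoices to [t] by assimilation. /t/ precedes the voiced obstruent /d/, so it voices to [d] by assimilation. /k/ precedes the voiced obstruent /d/, so it voices to [g] by assimilation. /fendinrudtatdukd/ → fendinruttaddugd.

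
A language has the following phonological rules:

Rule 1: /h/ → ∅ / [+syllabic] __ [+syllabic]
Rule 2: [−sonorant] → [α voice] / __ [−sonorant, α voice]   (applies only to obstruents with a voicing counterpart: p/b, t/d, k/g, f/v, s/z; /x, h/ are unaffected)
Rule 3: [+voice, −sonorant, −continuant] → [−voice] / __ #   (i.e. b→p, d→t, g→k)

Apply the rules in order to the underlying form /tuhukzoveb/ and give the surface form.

Rule 1 (intervocalic h-deletion): /h/ occurs between vowels /u/ and /u/, so it deletes. /tuhukzoveb/ → tuukzoveb.
Rule 2 (regressive voicing assimilation): /k/ precedes the voiced obstruent /z/, so it voices to [g] by assimilation. /tuukzoveb/ → tuugzoveb.
Rule 3 (final devoicing): /b/ is a voiced stop in word-final position, so it devoices to [p]. /tuugzoveb/ → tuugzovep.

tuugzovep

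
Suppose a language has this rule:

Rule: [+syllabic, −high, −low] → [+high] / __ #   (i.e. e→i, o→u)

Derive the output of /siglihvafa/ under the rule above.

siglihvafa

No segment of /siglihvafa/ meets the structural description of the rule, so the form surfaces unchanged.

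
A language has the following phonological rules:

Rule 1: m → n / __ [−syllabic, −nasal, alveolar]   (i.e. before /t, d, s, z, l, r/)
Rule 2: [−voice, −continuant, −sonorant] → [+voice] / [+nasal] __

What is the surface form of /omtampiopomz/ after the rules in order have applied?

ondambioponz

Rule 1 (nasal place assimilation): /m/ precedes the alveolar consonant /t/, so it assimilates in place to [n]. /m/ precedes the alveolar consonant /z/, so it assimilates in place to [n]. /omtampiopomz/ → ontampioponz.
Rule 2 (post-nasal voicing): /t/ is a voiceless stop immediately after the nasal /n/, so it voices to [d]. /p/ is a voiceless stop immediately after the nasal /m/, so it voices to [b]. /ontampioponz/ → ondambioponz.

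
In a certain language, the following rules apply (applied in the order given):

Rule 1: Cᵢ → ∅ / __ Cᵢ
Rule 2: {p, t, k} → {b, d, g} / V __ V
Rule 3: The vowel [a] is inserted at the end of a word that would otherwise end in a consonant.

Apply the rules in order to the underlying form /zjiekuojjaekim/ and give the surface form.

Rule 1 (degemination): /jj/ is a geminate; the first /j/ deletes. /zjiekuojjaekim/ → zjiekuojaekim.
Rule 2 (intervocalic voicing): /k/ is a voiceless stop between vowels /e/ and /u/, so it voices to [g]. /k/ is a voiceless stop between vowels /e/ and /i/, so it voices to [g]. /zjiekuojaekim/ → zjieguojaegim.
Rule 3 (final a-epenthesis): the form ends in the consonant /m/, so [a] is inserted word-finally. /zjieguojaegim/ → zjieguojaegima.

zjieguojaegima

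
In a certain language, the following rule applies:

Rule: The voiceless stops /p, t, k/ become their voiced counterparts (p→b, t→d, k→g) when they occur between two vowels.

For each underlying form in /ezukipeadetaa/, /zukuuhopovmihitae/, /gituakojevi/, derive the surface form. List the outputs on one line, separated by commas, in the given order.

ezugibeadedaa, zuguuhobovmihidae, giduagojevi

/ezukipeadetaa/: /k/ is a voiceless stop between vowels /u/ and /i/, so it voices to [g]. /p/ is a voiceless stop between vowels /i/ and /e/, so it voices to [b]. /t/ is a voiceless stop between vowels /e/ and /a/, so it voices to [d]. → [ezugibeadedaa].
/zukuuhopovmihitae/: /k/ is a voiceless stop between vowels /u/ and /u/, so it voices to [g]. /p/ is a voiceless stop between vowels /o/ and /o/, so it voices to [b]. /t/ is a voiceless stop between vowels /i/ and /a/, so it voices to [d]. → [zuguuhobovmihidae].
/gituakojevi/: /t/ is a voiceless stop between vowels /i/ and /u/, so it voices to [d]. /k/ is a voiceless stop between vowels /a/ and /o/, so it voices to [g]. → [giduagojevi].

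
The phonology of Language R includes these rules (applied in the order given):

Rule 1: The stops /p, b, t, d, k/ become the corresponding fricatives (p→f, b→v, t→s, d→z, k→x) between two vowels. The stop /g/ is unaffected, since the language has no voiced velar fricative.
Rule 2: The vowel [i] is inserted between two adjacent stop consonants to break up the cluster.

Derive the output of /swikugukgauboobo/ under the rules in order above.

swixugukigauvoovo

Rule 1 (intervocalic spirantization): /k/ is a stop between vowels /i/ and /u/, so it spirantizes to the fricative [x]. /b/ is a stop between vowels /u/ and /o/, so it spirantizes to the fricative [v]. /b/ is a stop between vowels /o/ and /o/, so it spirantizes to the fricative [v]. /swikugukgauboobo/ → swixugukgauvoovo.
Rule 2 (stop-cluster i-epenthesis): /k/ and /g/ form a stop–stop cluster, so [i] is inserted between them. /swixugukgauvoovo/ → swixugukigauvoovo.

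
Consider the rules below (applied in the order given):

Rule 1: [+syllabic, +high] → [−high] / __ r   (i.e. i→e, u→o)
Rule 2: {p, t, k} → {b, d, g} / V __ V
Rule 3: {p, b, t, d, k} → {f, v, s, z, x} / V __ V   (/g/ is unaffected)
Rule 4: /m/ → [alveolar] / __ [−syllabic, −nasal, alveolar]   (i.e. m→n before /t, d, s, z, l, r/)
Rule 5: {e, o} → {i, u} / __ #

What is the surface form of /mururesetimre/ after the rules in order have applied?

Rule 1 (pre-rhotic lowering): /u/ is a high vowel immediately before /r/, so it lowers to [o]. /u/ is a high vowel immediately before /r/, so it lowers to [o]. /mururesetimre/ → mororesetimre.
Rule 2 (intervocalic voicing): /t/ is a voiceless stop between vowels /e/ and /i/, so it voices to [d]. /mororesetimre/ → mororesedimre.
Rule 3 (intervocalic spirantization): /d/ is a stop between vowels /e/ and /i/, so it spirantizes to the fricative [z]. /mororesedimre/ → mororesezimre.
Rule 4 (nasal place assimilation): /m/ precedes the alveolar consonant /r/, so it assimilates in place to [n]. /mororesezimre/ → mororesezinre.
Rule 5 (final vowel raising): /e/ is a mid vowel in word-final position, so it raises to [i]. /mororesezinre/ → mororesezinri.

mororesezinri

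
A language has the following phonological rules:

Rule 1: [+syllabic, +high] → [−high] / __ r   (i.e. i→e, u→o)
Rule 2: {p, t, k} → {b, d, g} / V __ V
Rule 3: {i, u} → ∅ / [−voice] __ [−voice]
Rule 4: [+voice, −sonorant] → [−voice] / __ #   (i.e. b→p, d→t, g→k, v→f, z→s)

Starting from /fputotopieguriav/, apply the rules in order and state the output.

fpudodobiegoriaf

Rule 1 (pre-rhotic lowering): /u/ is a high vowel immediately before /r/, so it lowers to [o]. /fputotopieguriav/ → fputotopiegoriav.
Rule 2 (intervocalic voicing): /t/ is a voiceless stop between vowels /u/ and /o/, so it voices to [d]. /t/ is a voiceless stop between vowels /o/ and /o/, so it voices to [d]. /p/ is a voiceless stop between vowels /o/ and /i/, so it voices to [b]. /fputotopiegoriav/ → fpudodobiegoriav.
Rule 3 (high vowel syncope): no segment meets the environment; /fpudodobiegoriav/ is unchanged.
Rule 4 (final devoicing): /v/ is a voiced obstruent in word-final position, so it devoices to [f]. /fpudodobiegoriav/ → fpudodobiegoriaf.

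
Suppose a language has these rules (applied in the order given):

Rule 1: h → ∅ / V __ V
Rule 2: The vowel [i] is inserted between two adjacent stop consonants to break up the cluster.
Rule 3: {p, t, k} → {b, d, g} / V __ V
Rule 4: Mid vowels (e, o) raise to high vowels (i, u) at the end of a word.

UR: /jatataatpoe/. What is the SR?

Rule 1 (intervocalic h-deletion): no segment meets the environment; /jatataatpoe/ is unchanged.
Rule 2 (stop-cluster i-epenthesis): /t/ and /p/ form a stop–stop cluster, so [i] is inserted between them. /jatataatpoe/ → jatataatipoe.
Rule 3 (intervocalic voicing): /t/ is a voiceless stop between vowels /a/ and /a/, so it voices to [d]. /t/ is a voiceless stop between vowels /a/ and /a/, so it voices to [d]. /t/ is a voiceless stop between vowels /a/ and /i/, so it voices to [d]. /p/ is a voiceless stop between vowels /i/ and /o/, so it voices to [b]. /jatataatipoe/ → jadadaadiboe.
Rule 4 (final vowel raising): /e/ is a mid vowel in word-final position, so it raises to [i]. /jadadaadiboe/ → jadadaadiboi.

jadadaadiboi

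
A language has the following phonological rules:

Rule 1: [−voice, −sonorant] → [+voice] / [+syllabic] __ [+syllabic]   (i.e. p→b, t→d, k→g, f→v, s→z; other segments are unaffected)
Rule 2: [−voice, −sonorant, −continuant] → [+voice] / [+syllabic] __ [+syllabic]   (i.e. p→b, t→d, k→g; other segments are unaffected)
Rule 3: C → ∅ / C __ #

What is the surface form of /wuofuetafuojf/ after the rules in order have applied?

Rule 1 (intervocalic voicing): /f/ is a voiceless obstruent between vowels /o/ and /u/, so it voices to [v]. /t/ is a voiceless obstruent between vowels /e/ and /a/, so it voices to [d]. /f/ is a voiceless obstruent between vowels /a/ and /u/, so it voices to [v]. /wuofuetafuojf/ → wuovuedavuojf.
Rule 2 (intervocalic voicing): no segment meets the environment; /wuovuedavuojf/ is unchanged.
Rule 3 (final cluster simplification): /f/ is the second consonant of a word-final cluster /jf/, so it deletes. /wuovuedavuojf/ → wuovuedavuoj.

wuovuedavuoj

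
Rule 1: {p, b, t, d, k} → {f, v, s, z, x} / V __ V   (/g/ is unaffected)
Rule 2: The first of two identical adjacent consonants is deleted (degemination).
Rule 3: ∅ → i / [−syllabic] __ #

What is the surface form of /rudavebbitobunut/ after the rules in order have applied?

Rule 1 (intervocalic spirantization): /d/ is a stop between vowels /u/ and /a/, so it spirantizes to the fricative [z]. /t/ is a stop between vowels /i/ and /o/, so it spirantizes to the fricative [s]. /b/ is a stop between vowels /o/ and /u/, so it spirantizes to the fricative [v]. /rudavebbitobunut/ → ruzavebbisovunut.
Rule 2 (degemination): /bb/ is a geminate; the first /b/ deletes. /ruzavebbisovunut/ → ruzavebisovunut.
Rule 3 (final i-epenthesis): the form ends in the consonant /t/, so [i] is inserted word-finally. /ruzavebisovunut/ → ruzavebisovunuti.

ruzavebisovunuti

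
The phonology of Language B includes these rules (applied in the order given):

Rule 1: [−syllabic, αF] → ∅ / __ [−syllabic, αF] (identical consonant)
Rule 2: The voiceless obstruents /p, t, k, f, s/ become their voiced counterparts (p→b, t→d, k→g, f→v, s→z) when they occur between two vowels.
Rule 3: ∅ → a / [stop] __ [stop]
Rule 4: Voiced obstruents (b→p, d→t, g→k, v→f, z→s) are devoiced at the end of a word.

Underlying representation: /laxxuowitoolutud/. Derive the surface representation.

laxuowidooludut

Rule 1 (degemination): /xx/ is a geminate; the first /x/ deletes. /laxxuowitoolutud/ → laxuowitoolutud.
Rule 2 (intervocalic voicing): /t/ is a voiceless obstruent between vowels /i/ and /o/, so it voices to [d]. /t/ is a voiceless obstruent between vowels /u/ and /u/, so it voices to [d]. /laxuowitoolutud/ → laxuowidooludud.
Rule 3 (stop-cluster a-epenthesis): no segment meets the environment; /laxuowidooludud/ is unchanged.
Rule 4 (final devoicing): /d/ is a voiced obstruent in word-final position, so it devoices to [t]. /laxuowidooludud/ → laxuowidooludut.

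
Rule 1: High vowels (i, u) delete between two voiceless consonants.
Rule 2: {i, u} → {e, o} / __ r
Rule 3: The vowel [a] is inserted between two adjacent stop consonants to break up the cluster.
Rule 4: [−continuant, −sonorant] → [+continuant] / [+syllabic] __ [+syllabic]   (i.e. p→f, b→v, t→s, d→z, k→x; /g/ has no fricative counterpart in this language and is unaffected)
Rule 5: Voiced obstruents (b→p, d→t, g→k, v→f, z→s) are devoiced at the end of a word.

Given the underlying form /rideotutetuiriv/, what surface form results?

Rule 1 (high vowel syncope): /u/ is a high vowel flanked by voiceless consonants /t/ and /t/, so it deletes. /rideotutetuiriv/ → rideottetuiriv.
Rule 2 (pre-rhotic lowering): /i/ is a high vowel immediately before /r/, so it lowers to [e]. /rideottetuiriv/ → rideottetueriv.
Rule 3 (stop-cluster a-epenthesis): /t/ and /t/ form a stop–stop cluster, so [a] is inserted between them. /rideottetueriv/ → rideotatetueriv.
Rule 4 (intervocalic spirantization): /d/ is a stop between vowels /i/ and /e/, so it spirantizes to the fricative [z]. /t/ is a stop between vowels /o/ and /a/, so it spirantizes to the fricative [s]. /t/ is a stop between vowels /a/ and /e/, so it spirantizes to the fricative [s]. /t/ is a stop between vowels /e/ and /u/, so it spirantizes to the fricative [s]. /rideotatetueriv/ → rizeosasesueriv.
Rule 5 (final devoicing): /v/ is a voiced obstruent in word-final position, so it devoices to [f]. /rizeosasesueriv/ → rizeosasesuerif.

rizeosasesuerif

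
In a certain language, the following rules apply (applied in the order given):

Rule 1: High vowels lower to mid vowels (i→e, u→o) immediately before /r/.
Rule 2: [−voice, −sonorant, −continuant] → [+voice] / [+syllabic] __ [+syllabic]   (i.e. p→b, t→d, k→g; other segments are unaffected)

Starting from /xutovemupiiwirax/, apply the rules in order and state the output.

xudovemubiiwerax

Rule 1 (pre-rhotic lowering): /i/ is a high vowel immediately before /r/, so it lowers to [e]. /xutovemupiiwirax/ → xutovemupiiwerax.
Rule 2 (intervocalic voicing): /t/ is a voiceless stop between vowels /u/ and /o/, so it voices to [d]. /p/ is a voiceless stop between vowels /u/ and /i/, so it voices to [b]. /xutovemupiiwerax/ → xudovemubiiwerax.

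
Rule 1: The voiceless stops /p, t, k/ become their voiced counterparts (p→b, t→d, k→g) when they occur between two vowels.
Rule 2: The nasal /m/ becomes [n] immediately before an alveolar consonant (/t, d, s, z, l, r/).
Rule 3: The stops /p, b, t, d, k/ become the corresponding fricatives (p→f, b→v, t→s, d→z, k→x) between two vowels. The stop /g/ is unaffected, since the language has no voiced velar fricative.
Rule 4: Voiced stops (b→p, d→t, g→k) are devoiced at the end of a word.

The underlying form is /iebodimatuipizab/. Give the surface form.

Rule 1 (intervocalic voicing): /t/ is a voiceless stop between vowels /a/ and /u/, so it voices to [d]. /p/ is a voiceless stop between vowels /i/ and /i/, so it voices to [b]. /iebodimatuipizab/ → iebodimaduibizab.
Rule 2 (nasal place assimilation): no segment meets the environment; /iebodimaduibizab/ is unchanged.
Rule 3 (intervocalic spirantization): /b/ is a stop between vowels /e/ and /o/, so it spirantizes to the fricative [v]. /d/ is a stop between vowels /o/ and /i/, so it spirantizes to the fricative [z]. /d/ is a stop between vowels /a/ and /u/, so it spirantizes to the fricative [z]. /b/ is a stop between vowels /i/ and /i/, so it spirantizes to the fricative [v]. /iebodimaduibizab/ → ievozimazuivizab.
Rule 4 (final devoicing): /b/ is a voiced stop in word-final position, so it devoices to [p]. /ievozimazuivizab/ → ievozimazuivizap.

ievozimazuivizap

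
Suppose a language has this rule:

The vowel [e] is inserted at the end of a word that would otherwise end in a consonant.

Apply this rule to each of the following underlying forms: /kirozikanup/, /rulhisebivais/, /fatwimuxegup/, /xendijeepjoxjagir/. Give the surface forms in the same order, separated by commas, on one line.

kirozikanupe, rulhisebivaise, fatwimuxegupe, xendijeepjoxjagire

/kirozikanup/: the form ends in the consonant /p/, so [e] is inserted word-finally. → [kirozikanupe].
/rulhisebivais/: the form ends in the consonant /s/, so [e] is inserted word-finally. → [rulhisebivaise].
/fatwimuxegup/: the form ends in the consonant /p/, so [e] is inserted word-finally. → [fatwimuxegupe].
/xendijeepjoxjagir/: the form ends in the consonant /r/, so [e] is inserted word-finally. → [xendijeepjoxjagire].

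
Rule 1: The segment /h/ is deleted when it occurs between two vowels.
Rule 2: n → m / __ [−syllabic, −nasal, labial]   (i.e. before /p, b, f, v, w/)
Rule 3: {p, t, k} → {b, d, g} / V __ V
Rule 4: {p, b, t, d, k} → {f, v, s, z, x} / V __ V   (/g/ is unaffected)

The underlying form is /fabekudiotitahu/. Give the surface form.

Rule 1 (intervocalic h-deletion): /h/ occurs between vowels /a/ and /u/, so it deletes. /fabekudiotitahu/ → fabekudiotitau.
Rule 2 (nasal place assimilation): no segment meets the environment; /fabekudiotitau/ is unchanged.
Rule 3 (intervocalic voicing): /k/ is a voiceless stop between vowels /e/ and /u/, so it voices to [g]. /t/ is a voiceless stop between vowels /o/ and /i/, so it voices to [d]. /t/ is a voiceless stop between vowels /i/ and /a/, so it voices to [d]. /fabekudiotitau/ → fabegudiodidau.
Rule 4 (intervocalic spirantization): /b/ is a stop between vowels /a/ and /e/, so it spirantizes to the fricative [v]. /d/ is a stop between vowels /u/ and /i/, so it spirantizes to the fricative [z]. /d/ is a stop between vowels /o/ and /i/, so it spirantizes to the fricative [z]. /d/ is a stop between vowels /i/ and /a/, so it spirantizes to the fricative [z]. /fabegudiodidau/ → faveguziozizau.

faveguziozizau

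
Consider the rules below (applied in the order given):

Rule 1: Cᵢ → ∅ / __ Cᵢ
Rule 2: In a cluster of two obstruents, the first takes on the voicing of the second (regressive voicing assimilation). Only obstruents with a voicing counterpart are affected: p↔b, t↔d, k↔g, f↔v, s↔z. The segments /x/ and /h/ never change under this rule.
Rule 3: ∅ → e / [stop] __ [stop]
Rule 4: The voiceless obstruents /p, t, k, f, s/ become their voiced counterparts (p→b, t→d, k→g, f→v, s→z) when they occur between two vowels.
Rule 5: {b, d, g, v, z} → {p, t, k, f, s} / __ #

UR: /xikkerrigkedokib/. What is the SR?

Rule 1 (degemination): /kk/ is a geminate; the first /k/ deletes. /rr/ is a geminate; the first /r/ deletes. /xikkerrigkedokib/ → xikerigkedokib.
Rule 2 (regressive voicing assimilation): /g/ precedes the voiceless obstruent /k/, so it devoices to [k] by assimilation. /xikerigkedokib/ → xikerikkedokib.
Rule 3 (stop-cluster e-epenthesis): /k/ and /k/ form a stop–stop cluster, so [e] is inserted between them. /xikerikkedokib/ → xikerikekedokib.
Rule 4 (intervocalic voicing): /k/ is a voiceless obstruent between vowels /i/ and /e/, so it voices to [g]. /k/ is a voiceless obstruent between vowels /i/ and /e/, so it voices to [g]. /k/ is a voiceless obstruent between vowels /e/ and /e/, so it voices to [g]. /k/ is a voiceless obstruent between vowels /o/ and /i/, so it voices to [g]. /xikerikekedokib/ → xigerigegedogib.
Rule 5 (final devoicing): /b/ is a voiced obstruent in word-final position, so it devoices to [p]. /xigerigegedogib/ → xigerigegedogip.

xigerigegedogip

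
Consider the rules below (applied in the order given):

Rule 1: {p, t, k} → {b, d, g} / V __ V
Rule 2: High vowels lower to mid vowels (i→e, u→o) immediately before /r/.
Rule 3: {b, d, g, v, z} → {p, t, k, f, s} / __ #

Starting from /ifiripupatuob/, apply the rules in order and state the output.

iferibubaduop

Rule 1 (intervocalic voicing): /p/ is a voiceless stop between vowels /i/ and /u/, so it voices to [b]. /p/ is a voiceless stop between vowels /u/ and /a/, so it voices to [b]. /t/ is a voiceless stop between vowels /a/ and /u/, so it voices to [d]. /ifiripupatuob/ → ifiribubaduob.
Rule 2 (pre-rhotic lowering): /i/ is a high vowel immediately before /r/, so it lowers to [e]. /ifiribubaduob/ → iferibubaduob.
Rule 3 (final devoicing): /b/ is a voiced obstruent in word-final position, so it devoices to [p]. /iferibubaduob/ → iferibubaduop.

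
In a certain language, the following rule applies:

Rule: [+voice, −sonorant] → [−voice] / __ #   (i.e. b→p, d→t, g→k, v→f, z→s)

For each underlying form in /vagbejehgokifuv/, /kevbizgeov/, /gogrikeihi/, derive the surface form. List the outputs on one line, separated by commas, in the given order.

/vagbejehgokifuv/: /v/ is a voiced obstruent in word-final position, so it devoices to [f]. → [vagbejehgokifuf].
/kevbizgeov/: /v/ is a voiced obstruent in word-final position, so it devoices to [f]. → [kevbizgeof].
/gogrikeihi/: the rule's environment is not met; surfaces unchanged as [gogrikeihi].

vagbejehgokifuf, kevbizgeof, gogrikeihi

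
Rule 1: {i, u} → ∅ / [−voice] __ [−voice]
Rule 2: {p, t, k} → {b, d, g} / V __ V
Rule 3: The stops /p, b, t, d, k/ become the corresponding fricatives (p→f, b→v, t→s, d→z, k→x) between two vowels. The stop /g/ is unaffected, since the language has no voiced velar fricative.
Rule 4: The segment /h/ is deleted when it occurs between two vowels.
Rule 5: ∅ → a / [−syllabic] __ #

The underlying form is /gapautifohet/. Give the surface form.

gavautfoeta

Rule 1 (high vowel syncope): /i/ is a high vowel flanked by voiceless consonants /t/ and /f/, so it deletes. /gapautifohet/ → gapautfohet.
Rule 2 (intervocalic voicing): /p/ is a voiceless stop between vowels /a/ and /a/, so it voices to [b]. /gapautfohet/ → gabautfohet.
Rule 3 (intervocalic spirantization): /b/ is a stop between vowels /a/ and /a/, so it spirantizes to the fricative [v]. /gabautfohet/ → gavautfohet.
Rule 4 (intervocalic h-deletion): /h/ occurs between vowels /o/ and /e/, so it deletes. /gavautfohet/ → gavautfoet.
Rule 5 (final a-epenthesis): the form ends in the consonant /t/, so [a] is inserted word-finally. /gavautfoet/ → gavautfoeta.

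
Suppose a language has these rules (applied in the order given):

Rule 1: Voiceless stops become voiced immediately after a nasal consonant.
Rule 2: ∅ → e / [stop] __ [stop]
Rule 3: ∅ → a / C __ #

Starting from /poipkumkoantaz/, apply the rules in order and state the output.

Rule 1 (post-nasal voicing): /k/ is a voiceless stop immediately after the nasal /m/, so it voices to [g]. /t/ is a voiceless stop immediately after the nasal /n/, so it voices to [d]. /poipkumkoantaz/ → poipkumgoandaz.
Rule 2 (stop-cluster e-epenthesis): /p/ and /k/ form a stop–stop cluster, so [e] is inserted between them. /poipkumgoandaz/ → poipekumgoandaz.
Rule 3 (final a-epenthesis): the form ends in the consonant /z/, so [a] is inserted word-finally. /poipekumgoandaz/ → poipekumgoandaza.

poipekumgoandaza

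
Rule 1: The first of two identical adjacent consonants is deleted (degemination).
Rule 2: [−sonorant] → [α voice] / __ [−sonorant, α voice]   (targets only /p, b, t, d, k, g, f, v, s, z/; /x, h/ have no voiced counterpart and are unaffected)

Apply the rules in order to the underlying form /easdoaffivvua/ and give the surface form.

eazdoafivua

Rule 1 (degemination): /ff/ is a geminate; the first /f/ deletes. /vv/ is a geminate; the first /v/ deletes. /easdoaffivvua/ → easdoafivua.
Rule 2 (regressive voicing assimilation): /s/ precedes the voiced obstruent /d/, so it voices to [z] by assimilation. /easdoafivua/ → eazdoafivua.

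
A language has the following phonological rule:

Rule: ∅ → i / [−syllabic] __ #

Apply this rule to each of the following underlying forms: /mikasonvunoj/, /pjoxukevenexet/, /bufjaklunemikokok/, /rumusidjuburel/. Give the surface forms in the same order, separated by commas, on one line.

/mikasonvunoj/: the form ends in the consonant /j/, so [i] is inserted word-finally. → [mikasonvunoji].
/pjoxukevenexet/: the form ends in the consonant /t/, so [i] is inserted word-finally. → [pjoxukevenexeti].
/bufjaklunemikokok/: the form ends in the consonant /k/, so [i] is inserted word-finally. → [bufjaklunemikokoki].
/rumusidjuburel/: the form ends in the consonant /l/, so [i] is inserted word-finally. → [rumusidjubureli].

mikasonvunoji, pjoxukevenexeti, bufjaklunemikokoki, rumusidjubureli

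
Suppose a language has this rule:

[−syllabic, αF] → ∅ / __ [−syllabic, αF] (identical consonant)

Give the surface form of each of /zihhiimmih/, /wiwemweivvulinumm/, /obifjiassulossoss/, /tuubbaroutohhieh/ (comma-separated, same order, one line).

/zihhiimmih/: /hh/ is a geminate; the first /h/ deletes. /mm/ is a geminate; the first /m/ deletes. → [zihiimih].
/wiwemweivvulinumm/: /vv/ is a geminate; the first /v/ deletes. /mm/ is a geminate; the first /m/ deletes. → [wiwemweivulinum].
/obifjiassulossoss/: /ss/ is a geminate; the first /s/ deletes. /ss/ is a geminate; the first /s/ deletes. /ss/ is a geminate; the first /s/ deletes. → [obifjiasulosos].
/tuubbaroutohhieh/: /bb/ is a geminate; the first /b/ deletes. /hh/ is a geminate; the first /h/ deletes. → [tuubaroutohieh].

zihiimih, wiwemweivulinum, obifjiasulosos, tuubaroutohieh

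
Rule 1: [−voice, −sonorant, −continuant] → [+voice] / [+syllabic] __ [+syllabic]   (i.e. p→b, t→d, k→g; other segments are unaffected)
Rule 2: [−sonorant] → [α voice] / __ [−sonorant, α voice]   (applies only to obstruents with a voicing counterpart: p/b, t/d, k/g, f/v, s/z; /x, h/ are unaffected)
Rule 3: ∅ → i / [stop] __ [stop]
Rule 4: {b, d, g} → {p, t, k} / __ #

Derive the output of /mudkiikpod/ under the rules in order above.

mutikiikipot

Rule 1 (intervocalic voicing): no segment meets the environment; /mudkiikpod/ is unchanged.
Rule 2 (regressive voicing assimilation): /d/ precedes the voiceless obstruent /k/, so it devoices to [t] by assimilation. /mudkiikpod/ → mutkiikpod.
Rule 3 (stop-cluster i-epenthesis): /t/ and /k/ form a stop–stop cluster, so [i] is inserted between them. /k/ and /p/ form a stop–stop cluster, so [i] is inserted between them. /mutkiikpod/ → mutikiikipod.
Rule 4 (final devoicing): /d/ is a voiced stop in word-final position, so it devoices to [t]. /mutikiikipod/ → mutikiikipot.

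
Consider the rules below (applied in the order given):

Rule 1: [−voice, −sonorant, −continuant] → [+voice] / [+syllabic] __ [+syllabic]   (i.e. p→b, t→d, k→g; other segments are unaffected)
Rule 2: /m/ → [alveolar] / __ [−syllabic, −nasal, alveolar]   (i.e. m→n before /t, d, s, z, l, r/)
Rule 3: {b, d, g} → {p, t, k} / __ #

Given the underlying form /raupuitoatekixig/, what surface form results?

Rule 1 (intervocalic voicing): /p/ is a voiceless stop between vowels /u/ and /u/, so it voices to [b]. /t/ is a voiceless stop between vowels /i/ and /o/, so it voices to [d]. /t/ is a voiceless stop between vowels /a/ and /e/, so it voices to [d]. /k/ is a voiceless stop between vowels /e/ and /i/, so it voices to [g]. /raupuitoatekixig/ → raubuidoadegixig.
Rule 2 (nasal place assimilation): no segment meets the environment; /raubuidoadegixig/ is unchanged.
Rule 3 (final devoicing): /g/ is a voiced stop in word-final position, so it devoices to [k]. /raubuidoadegixig/ → raubuidoadegixik.

raubuidoadegixik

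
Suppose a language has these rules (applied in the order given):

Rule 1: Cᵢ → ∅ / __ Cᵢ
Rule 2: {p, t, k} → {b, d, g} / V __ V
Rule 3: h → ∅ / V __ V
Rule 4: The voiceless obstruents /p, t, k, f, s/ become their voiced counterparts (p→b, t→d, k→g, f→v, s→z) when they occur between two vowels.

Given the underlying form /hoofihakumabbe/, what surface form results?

Rule 1 (degemination): /bb/ is a geminate; the first /b/ deletes. /hoofihakumabbe/ → hoofihakumabe.
Rule 2 (intervocalic voicing): /k/ is a voiceless stop between vowels /a/ and /u/, so it voices to [g]. /hoofihakumabe/ → hoofihagumabe.
Rule 3 (intervocalic h-deletion): /h/ occurs between vowels /i/ and /a/, so it deletes. /hoofihagumabe/ → hoofiagumabe.
Rule 4 (intervocalic voicing): /f/ is a voiceless obstruent between vowels /o/ and /i/, so it voices to [v]. /hoofiagumabe/ → hooviagumabe.

hooviagumabe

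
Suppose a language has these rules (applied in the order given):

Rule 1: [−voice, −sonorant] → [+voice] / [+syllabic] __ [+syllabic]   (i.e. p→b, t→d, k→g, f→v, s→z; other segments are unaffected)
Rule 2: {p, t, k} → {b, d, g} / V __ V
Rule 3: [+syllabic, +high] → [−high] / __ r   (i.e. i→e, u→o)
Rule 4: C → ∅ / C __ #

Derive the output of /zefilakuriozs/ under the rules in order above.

Rule 1 (intervocalic voicing): /f/ is a voiceless obstruent between vowels /e/ and /i/, so it voices to [v]. /k/ is a voiceless obstruent between vowels /a/ and /u/, so it voices to [g]. /zefilakuriozs/ → zevilaguriozs.
Rule 2 (intervocalic voicing): no segment meets the environment; /zevilaguriozs/ is unchanged.
Rule 3 (pre-rhotic lowering): /u/ is a high vowel immediately before /r/, so it lowers to [o]. /zevilaguriozs/ → zevilagoriozs.
Rule 4 (final cluster simplification): /s/ is the second consonant of a word-final cluster /zs/, so it deletes. /zevilagoriozs/ → zevilagorioz.

zevilagorioz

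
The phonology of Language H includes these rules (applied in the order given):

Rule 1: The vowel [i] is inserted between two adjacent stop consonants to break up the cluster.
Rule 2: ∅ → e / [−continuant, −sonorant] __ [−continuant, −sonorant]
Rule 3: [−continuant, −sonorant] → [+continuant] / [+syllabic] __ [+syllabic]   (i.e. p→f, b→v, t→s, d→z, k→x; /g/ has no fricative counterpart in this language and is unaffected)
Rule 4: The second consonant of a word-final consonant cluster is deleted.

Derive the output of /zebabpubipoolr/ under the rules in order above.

Rule 1 (stop-cluster i-epenthesis): /b/ and /p/ form a stop–stop cluster, so [i] is inserted between them. /zebabpubipoolr/ → zebabipubipoolr.
Rule 2 (stop-cluster e-epenthesis): no segment meets the environment; /zebabipubipoolr/ is unchanged.
Rule 3 (intervocalic spirantization): /b/ is a stop between vowels /e/ and /a/, so it spirantizes to the fricative [v]. /b/ is a stop between vowels /a/ and /i/, so it spirantizes to the fricative [v]. /p/ is a stop between vowels /i/ and /u/, so it spirantizes to the fricative [f]. /b/ is a stop between vowels /u/ and /i/, so it spirantizes to the fricative [v]. /p/ is a stop between vowels /i/ and /o/, so it spirantizes to the fricative [f]. /zebabipubipoolr/ → zevavifuvifoolr.
Rule 4 (final cluster simplification): /r/ is the second consonant of a word-final cluster /lr/, so it deletes. /zevavifuvifoolr/ → zevavifuvifool.

zevavifuvifool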